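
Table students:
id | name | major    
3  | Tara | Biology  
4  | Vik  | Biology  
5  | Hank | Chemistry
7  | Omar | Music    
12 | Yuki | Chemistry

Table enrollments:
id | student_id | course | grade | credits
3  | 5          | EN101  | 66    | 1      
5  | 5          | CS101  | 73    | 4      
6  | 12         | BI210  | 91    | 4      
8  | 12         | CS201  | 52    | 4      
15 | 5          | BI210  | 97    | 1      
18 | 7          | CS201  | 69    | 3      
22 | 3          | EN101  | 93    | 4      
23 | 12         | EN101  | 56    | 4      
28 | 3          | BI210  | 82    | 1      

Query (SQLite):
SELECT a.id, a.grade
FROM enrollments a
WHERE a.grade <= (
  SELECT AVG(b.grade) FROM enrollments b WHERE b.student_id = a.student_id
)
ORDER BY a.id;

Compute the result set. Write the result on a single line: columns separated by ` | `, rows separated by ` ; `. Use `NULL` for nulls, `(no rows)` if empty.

3 | 66 ; 5 | 73 ; 8 | 52 ; 18 | 69 ; 23 | 56 ; 28 | 82

For each enrollments row a, compute AVG(grade) over rows sharing a.student_id.
Keep row a if a.grade <= that per-group AVG.
  student_id=3: AVG(grade) = 87.5
  student_id=5: AVG(grade) = 78.666667
  student_id=7: AVG(grade) = 69.0
  student_id=12: AVG(grade) = 66.333333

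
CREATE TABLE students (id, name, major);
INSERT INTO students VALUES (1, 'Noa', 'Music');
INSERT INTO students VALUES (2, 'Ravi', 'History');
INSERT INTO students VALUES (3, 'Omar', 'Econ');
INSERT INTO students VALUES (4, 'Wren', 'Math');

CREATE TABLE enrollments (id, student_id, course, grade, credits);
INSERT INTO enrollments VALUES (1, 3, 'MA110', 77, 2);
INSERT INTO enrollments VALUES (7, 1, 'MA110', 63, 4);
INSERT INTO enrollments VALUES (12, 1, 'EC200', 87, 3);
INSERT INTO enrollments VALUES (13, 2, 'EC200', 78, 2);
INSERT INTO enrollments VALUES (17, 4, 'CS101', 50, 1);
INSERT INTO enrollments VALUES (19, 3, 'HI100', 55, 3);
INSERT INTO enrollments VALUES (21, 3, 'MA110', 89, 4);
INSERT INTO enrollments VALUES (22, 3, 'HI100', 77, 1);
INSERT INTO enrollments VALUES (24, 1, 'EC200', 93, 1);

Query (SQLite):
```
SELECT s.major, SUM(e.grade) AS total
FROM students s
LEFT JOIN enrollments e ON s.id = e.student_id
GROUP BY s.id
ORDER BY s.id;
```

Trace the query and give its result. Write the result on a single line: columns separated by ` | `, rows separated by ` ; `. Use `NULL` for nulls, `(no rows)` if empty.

LEFT JOIN keeps every students row; unmatched ones get NULL for enrollments columns.
Group by students.id and compute SUM(e.grade). SUM over an all-NULL group is NULL.
  1: ids {7, 12, 24} → SUM(e.grade)=243
  2: ids {13} → SUM(e.grade)=78
  3: ids {1, 19, 21, 22} → SUM(e.grade)=298
  4: ids {17} → SUM(e.grade)=50

Music | 243 ; History | 78 ; Econ | 298 ; Math | 50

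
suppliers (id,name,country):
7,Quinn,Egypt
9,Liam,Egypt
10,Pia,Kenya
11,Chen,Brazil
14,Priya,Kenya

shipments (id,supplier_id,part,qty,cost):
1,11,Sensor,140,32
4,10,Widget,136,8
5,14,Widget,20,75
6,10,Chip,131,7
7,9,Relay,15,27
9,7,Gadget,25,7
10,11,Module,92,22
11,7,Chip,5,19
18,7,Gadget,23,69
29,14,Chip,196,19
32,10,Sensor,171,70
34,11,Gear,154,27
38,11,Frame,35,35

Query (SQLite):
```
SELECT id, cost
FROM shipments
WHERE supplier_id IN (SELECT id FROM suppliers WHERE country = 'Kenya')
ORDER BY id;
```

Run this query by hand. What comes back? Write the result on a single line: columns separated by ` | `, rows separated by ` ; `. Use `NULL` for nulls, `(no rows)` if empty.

4 | 8 ; 5 | 75 ; 6 | 7 ; 29 | 19 ; 32 | 70

Inner query: suppliers.id where country = 'Kenya'.
Outer: keep shipments rows whose supplier_id is in that set.
Inner query → {10, 14}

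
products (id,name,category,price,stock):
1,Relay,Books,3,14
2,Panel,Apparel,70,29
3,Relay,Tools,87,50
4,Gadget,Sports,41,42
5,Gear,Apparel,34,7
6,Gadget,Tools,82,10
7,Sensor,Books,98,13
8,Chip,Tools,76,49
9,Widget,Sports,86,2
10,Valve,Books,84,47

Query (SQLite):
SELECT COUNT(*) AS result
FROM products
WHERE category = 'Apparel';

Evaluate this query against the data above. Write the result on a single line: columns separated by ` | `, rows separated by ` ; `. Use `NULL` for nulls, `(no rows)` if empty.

2

Rows where category='Apparel' → stock values: [29, 7].
COUNT(*) counts rows → 2.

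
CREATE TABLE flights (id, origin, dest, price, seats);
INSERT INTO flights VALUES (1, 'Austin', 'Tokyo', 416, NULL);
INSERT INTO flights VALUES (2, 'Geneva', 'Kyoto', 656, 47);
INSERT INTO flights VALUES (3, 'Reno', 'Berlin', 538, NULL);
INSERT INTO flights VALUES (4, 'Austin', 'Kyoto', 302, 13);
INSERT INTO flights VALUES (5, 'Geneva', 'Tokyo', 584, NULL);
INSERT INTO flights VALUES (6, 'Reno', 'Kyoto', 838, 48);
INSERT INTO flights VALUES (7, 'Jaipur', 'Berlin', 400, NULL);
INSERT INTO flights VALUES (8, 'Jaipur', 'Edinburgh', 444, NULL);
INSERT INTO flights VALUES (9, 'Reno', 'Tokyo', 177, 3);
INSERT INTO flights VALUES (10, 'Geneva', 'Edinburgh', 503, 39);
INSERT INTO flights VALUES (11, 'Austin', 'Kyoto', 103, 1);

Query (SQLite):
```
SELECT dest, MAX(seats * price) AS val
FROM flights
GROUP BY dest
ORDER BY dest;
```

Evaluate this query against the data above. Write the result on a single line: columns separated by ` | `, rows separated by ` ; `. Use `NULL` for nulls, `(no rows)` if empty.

For each row compute seats * price.
Group by dest; take MAX of the expression per group.
  Berlin: ids {3, 7} → MAX(seats * price)=NULL
  Edinburgh: ids {8, 10} → MAX(seats * price)=19617
  Kyoto: ids {2, 4, 6, 11} → MAX(seats * price)=40224
  Tokyo: ids {1, 5, 9} → MAX(seats * price)=531

Berlin | NULL ; Edinburgh | 19617 ; Kyoto | 40224 ; Tokyo | 531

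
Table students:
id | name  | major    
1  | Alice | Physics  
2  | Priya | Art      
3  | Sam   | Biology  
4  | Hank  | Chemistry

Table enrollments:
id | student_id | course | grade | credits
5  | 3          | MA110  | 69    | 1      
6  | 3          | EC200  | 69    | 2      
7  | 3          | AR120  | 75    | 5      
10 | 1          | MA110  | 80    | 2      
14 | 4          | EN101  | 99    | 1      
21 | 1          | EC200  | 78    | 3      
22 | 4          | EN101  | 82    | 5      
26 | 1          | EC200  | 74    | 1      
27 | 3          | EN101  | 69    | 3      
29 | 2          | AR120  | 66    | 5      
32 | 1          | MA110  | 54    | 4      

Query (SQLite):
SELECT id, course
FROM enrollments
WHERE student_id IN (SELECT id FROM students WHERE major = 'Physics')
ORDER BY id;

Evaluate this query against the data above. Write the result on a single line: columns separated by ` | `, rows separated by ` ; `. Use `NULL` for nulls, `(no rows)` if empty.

Inner query: students.id where major = 'Physics'.
Outer: keep enrollments rows whose student_id is in that set.
Inner query → {1}

10 | MA110 ; 21 | EC200 ; 26 | EC200 ; 32 | MA110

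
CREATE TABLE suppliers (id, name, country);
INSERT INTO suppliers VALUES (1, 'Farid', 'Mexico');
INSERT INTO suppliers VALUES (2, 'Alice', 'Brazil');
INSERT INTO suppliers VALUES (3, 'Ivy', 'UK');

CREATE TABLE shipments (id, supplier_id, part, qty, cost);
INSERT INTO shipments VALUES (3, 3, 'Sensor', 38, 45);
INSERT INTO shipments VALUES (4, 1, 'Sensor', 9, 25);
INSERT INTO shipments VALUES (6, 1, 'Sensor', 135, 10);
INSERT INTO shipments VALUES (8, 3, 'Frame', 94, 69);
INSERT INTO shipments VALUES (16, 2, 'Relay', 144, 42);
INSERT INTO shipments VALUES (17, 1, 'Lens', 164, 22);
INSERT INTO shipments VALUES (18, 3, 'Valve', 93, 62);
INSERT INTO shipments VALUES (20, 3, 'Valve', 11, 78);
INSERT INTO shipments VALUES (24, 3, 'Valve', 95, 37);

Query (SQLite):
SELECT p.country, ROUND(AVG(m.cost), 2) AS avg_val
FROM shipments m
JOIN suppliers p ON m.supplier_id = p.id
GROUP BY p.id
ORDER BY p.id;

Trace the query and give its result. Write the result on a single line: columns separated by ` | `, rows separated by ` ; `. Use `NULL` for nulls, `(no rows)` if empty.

Mexico | 19 ; Brazil | 42 ; UK | 58.2

Join each shipments row to its suppliers via supplier_id.
Group joined rows by suppliers.id; compute ROUND(AVG(m.cost), 2) per group.
  1: ids {4, 6, 17} → ROUND(AVG(m.cost), 2)=19
  2: ids {16} → ROUND(AVG(m.cost), 2)=42
  3: ids {3, 8, 18, 20, 24} → ROUND(AVG(m.cost), 2)=58.2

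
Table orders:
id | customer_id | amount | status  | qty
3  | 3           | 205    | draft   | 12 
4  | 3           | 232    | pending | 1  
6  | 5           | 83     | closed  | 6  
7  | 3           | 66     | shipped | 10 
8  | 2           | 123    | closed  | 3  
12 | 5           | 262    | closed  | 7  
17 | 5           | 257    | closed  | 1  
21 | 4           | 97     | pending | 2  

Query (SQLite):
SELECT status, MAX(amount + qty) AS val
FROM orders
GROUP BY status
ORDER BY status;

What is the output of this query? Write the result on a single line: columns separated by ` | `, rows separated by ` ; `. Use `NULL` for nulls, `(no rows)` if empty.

closed | 269 ; draft | 217 ; pending | 233 ; shipped | 76

For each row compute amount + qty.
Group by status; take MAX of the expression per group.
  closed: ids {6, 8, 12, 17} → MAX(amount + qty)=269
  draft: ids {3} → MAX(amount + qty)=217
  pending: ids {4, 21} → MAX(amount + qty)=233
  shipped: ids {7} → MAX(amount + qty)=76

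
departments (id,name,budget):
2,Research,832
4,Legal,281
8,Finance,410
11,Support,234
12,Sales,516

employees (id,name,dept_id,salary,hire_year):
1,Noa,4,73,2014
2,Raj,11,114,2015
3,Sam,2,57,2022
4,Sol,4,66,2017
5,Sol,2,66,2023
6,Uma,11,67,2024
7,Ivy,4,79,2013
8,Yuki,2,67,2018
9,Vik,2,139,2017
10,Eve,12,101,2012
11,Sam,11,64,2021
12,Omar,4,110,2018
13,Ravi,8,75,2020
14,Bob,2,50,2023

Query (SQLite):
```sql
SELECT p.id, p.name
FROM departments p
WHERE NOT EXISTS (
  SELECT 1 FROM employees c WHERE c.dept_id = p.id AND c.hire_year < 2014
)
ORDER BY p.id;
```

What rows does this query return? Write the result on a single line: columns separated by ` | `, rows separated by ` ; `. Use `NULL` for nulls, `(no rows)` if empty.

2 | Research ; 8 | Finance ; 11 | Support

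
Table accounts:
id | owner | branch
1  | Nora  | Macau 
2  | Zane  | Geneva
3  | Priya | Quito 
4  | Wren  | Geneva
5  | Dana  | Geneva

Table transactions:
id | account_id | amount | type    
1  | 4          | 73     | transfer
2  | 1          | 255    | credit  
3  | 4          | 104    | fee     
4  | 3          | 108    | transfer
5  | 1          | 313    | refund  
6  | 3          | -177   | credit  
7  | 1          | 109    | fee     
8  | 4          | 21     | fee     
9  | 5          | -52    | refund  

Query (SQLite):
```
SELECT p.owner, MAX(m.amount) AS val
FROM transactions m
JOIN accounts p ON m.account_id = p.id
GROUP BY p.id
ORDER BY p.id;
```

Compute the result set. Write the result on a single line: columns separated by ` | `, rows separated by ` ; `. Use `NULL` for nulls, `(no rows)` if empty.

Nora | 313 ; Priya | 108 ; Wren | 104 ; Dana | -52

Join each transactions row to its accounts via account_id.
Group joined rows by accounts.id; compute MAX(m.amount) per group.
  1: ids {2, 5, 7} → MAX(m.amount)=313
  3: ids {4, 6} → MAX(m.amount)=108
  4: ids {1, 3, 8} → MAX(m.amount)=104
  5: ids {9} → MAX(m.amount)=-52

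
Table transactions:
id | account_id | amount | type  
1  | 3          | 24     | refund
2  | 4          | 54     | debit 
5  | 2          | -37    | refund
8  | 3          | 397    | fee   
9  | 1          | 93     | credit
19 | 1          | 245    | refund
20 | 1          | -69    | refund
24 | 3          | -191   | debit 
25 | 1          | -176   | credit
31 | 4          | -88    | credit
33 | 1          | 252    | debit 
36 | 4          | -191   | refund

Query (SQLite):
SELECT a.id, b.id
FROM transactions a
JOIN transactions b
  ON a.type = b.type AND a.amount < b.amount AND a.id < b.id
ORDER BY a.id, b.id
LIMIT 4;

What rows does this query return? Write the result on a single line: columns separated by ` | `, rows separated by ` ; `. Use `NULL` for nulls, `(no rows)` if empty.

Pairs (a,b) with same type, a.amount < b.amount, a.id < b.id.
type groups: credit:{9,25,31} debit:{2,24,33} fee:{8} refund:{1,5,19,20,36}
Ordered by (a.id, b.id); first 4.

1 | 19 ; 2 | 33 ; 5 | 19 ; 24 | 33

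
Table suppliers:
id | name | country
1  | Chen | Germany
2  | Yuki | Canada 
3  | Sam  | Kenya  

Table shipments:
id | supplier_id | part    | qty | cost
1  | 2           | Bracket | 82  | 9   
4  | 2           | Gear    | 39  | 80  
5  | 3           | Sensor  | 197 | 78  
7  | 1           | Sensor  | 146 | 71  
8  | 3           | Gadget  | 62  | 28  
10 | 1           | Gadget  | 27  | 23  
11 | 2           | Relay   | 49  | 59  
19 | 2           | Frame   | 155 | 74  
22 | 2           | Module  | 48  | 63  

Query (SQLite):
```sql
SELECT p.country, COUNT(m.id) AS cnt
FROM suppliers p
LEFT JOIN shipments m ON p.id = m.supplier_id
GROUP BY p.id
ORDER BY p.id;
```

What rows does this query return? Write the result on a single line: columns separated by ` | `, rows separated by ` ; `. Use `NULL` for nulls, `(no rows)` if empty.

Germany | 2 ; Canada | 5 ; Kenya | 2

LEFT JOIN keeps every suppliers row; unmatched ones get NULL for shipments columns.
Group by suppliers.id and compute COUNT(m.id). COUNT(col) of an all-NULL group is 0.
  1: ids {7, 10} → COUNT(m.id)=2
  2: ids {1, 4, 11, 19, 22} → COUNT(m.id)=5
  3: ids {5, 8} → COUNT(m.id)=2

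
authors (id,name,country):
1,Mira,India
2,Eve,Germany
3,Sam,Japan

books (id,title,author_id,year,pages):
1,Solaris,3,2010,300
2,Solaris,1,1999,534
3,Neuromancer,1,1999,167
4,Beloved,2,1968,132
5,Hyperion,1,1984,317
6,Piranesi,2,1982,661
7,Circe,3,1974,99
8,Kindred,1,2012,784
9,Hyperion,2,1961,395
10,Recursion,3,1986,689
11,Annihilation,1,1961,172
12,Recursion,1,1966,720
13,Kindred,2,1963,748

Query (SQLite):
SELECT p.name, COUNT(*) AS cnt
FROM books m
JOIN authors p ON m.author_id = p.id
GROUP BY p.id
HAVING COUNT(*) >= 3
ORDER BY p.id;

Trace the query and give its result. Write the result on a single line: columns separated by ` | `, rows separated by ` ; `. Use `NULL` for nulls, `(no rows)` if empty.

Mira | 6 ; Eve | 4 ; Sam | 3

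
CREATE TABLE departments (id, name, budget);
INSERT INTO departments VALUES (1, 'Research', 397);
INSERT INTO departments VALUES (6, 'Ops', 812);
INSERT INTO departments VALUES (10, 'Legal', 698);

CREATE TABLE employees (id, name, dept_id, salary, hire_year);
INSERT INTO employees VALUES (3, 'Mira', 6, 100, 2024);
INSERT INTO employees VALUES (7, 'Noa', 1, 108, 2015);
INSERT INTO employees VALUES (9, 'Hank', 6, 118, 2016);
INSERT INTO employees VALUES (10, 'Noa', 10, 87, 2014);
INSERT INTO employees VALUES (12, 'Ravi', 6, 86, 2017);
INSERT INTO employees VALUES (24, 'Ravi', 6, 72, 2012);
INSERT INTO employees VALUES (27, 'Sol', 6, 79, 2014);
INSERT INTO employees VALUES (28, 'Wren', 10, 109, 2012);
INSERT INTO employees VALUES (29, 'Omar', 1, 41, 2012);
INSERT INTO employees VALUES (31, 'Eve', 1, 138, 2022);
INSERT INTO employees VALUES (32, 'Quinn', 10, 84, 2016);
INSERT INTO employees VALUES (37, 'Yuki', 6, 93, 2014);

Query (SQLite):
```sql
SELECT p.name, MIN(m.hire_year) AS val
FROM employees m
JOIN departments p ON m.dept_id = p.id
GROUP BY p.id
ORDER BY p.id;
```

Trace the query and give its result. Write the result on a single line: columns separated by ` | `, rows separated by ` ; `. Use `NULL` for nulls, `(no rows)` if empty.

Join each employees row to its departments via dept_id.
Group joined rows by departments.id; compute MIN(m.hire_year) per group.
  1: ids {7, 29, 31} → MIN(m.hire_year)=2012
  6: ids {3, 9, 12, 24, 27, 37} → MIN(m.hire_year)=2012
  10: ids {10, 28, 32} → MIN(m.hire_year)=2012

Research | 2012 ; Ops | 2012 ; Legal | 2012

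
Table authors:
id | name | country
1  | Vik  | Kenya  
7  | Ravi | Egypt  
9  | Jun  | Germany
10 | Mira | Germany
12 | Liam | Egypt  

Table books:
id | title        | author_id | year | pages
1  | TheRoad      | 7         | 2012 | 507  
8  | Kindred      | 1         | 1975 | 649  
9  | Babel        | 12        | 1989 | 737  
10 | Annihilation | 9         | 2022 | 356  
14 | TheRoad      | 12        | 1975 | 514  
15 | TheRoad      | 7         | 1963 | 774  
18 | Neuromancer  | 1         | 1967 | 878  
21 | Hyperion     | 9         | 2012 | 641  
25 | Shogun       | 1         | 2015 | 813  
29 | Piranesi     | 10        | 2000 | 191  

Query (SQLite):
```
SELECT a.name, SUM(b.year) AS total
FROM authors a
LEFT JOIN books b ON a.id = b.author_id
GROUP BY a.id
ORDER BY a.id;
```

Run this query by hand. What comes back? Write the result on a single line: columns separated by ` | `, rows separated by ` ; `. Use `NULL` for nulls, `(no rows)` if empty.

Vik | 5957 ; Ravi | 3975 ; Jun | 4034 ; Mira | 2000 ; Liam | 3964

LEFT JOIN keeps every authors row; unmatched ones get NULL for books columns.
Group by authors.id and compute SUM(b.year). SUM over an all-NULL group is NULL.
  1: ids {8, 18, 25} → SUM(b.year)=5957
  7: ids {1, 15} → SUM(b.year)=3975
  9: ids {10, 21} → SUM(b.year)=4034
  10: ids {29} → SUM(b.year)=2000
  12: ids {9, 14} → SUM(b.year)=3964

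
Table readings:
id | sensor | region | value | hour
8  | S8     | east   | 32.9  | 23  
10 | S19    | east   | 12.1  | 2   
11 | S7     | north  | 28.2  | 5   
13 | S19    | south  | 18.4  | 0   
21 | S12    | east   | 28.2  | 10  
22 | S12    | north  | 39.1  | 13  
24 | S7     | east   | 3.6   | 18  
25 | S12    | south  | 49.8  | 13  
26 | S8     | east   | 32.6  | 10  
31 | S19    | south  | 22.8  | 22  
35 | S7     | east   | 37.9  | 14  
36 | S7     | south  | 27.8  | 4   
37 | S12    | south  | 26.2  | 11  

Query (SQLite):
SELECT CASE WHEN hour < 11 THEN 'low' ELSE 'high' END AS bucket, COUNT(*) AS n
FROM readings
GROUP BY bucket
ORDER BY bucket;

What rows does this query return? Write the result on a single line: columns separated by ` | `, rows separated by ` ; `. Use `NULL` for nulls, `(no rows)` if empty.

high | 7 ; low | 6

Bucket rows by hour < 11 → 'low' else 'high'; count each bucket.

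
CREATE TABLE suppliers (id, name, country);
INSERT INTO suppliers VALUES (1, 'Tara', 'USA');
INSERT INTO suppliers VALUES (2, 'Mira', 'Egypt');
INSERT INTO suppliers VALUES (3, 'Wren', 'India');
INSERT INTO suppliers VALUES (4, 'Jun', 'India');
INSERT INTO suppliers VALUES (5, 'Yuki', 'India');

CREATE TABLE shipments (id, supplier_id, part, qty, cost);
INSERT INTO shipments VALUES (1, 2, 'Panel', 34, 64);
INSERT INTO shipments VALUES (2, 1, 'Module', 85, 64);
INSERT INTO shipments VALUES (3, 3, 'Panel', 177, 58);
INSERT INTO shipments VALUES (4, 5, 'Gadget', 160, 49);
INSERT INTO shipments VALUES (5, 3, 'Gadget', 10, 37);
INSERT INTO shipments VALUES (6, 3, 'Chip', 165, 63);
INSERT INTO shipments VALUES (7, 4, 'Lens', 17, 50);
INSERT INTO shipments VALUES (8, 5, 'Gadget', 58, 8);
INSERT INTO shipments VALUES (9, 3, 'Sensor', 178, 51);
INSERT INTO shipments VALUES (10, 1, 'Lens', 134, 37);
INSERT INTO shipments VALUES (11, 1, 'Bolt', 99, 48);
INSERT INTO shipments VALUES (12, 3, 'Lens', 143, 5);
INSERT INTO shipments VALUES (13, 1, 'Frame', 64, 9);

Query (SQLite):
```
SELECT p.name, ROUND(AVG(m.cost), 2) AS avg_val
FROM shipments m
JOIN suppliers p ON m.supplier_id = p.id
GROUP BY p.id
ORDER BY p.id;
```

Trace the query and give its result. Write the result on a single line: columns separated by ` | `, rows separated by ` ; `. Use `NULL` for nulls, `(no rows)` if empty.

Tara | 39.5 ; Mira | 64 ; Wren | 42.8 ; Jun | 50 ; Yuki | 28.5

Join each shipments row to its suppliers via supplier_id.
Group joined rows by suppliers.id; compute ROUND(AVG(m.cost), 2) per group.
  1: ids {2, 10, 11, 13} → ROUND(AVG(m.cost), 2)=39.5
  2: ids {1} → ROUND(AVG(m.cost), 2)=64
  3: ids {3, 5, 6, 9, 12} → ROUND(AVG(m.cost), 2)=42.8
  4: ids {7} → ROUND(AVG(m.cost), 2)=50
  5: ids {4, 8} → ROUND(AVG(m.cost), 2)=28.5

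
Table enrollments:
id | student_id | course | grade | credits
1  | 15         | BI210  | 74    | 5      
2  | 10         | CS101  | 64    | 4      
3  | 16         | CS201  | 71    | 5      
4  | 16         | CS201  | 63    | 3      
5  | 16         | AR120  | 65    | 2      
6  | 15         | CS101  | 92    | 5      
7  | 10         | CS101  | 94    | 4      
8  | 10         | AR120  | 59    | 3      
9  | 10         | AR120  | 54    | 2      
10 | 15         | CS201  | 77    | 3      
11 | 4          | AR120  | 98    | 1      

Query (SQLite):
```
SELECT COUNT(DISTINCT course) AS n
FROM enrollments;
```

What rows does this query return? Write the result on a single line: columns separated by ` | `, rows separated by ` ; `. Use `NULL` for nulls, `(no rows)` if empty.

Count distinct non-NULL course values.

4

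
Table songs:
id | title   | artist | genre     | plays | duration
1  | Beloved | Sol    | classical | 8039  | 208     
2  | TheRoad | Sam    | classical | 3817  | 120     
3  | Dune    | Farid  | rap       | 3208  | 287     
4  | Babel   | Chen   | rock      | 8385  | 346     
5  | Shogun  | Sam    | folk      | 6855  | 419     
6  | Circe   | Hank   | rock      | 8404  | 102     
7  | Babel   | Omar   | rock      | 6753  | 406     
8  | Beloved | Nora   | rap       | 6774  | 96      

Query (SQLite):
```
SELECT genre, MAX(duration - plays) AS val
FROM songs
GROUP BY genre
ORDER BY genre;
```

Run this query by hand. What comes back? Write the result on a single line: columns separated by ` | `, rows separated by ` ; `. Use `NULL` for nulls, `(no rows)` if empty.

For each row compute duration - plays.
Group by genre; take MAX of the expression per group.
  classical: ids {1, 2} → MAX(duration - plays)=-3697
  folk: ids {5} → MAX(duration - plays)=-6436
  rap: ids {3, 8} → MAX(duration - plays)=-2921
  rock: ids {4, 6, 7} → MAX(duration - plays)=-6347

classical | -3697 ; folk | -6436 ; rap | -2921 ; rock | -6347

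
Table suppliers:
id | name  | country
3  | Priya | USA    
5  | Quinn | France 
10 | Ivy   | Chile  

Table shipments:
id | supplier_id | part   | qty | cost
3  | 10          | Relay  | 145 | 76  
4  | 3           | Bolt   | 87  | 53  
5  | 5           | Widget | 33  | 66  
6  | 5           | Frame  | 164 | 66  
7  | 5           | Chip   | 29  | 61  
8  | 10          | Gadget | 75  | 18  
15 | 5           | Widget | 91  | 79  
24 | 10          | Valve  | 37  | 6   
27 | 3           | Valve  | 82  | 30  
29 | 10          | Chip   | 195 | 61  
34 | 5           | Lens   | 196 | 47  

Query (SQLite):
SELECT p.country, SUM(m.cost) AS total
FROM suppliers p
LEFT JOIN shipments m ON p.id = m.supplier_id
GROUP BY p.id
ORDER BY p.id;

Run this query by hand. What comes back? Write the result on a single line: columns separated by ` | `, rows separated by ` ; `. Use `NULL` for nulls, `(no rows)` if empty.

USA | 83 ; France | 319 ; Chile | 161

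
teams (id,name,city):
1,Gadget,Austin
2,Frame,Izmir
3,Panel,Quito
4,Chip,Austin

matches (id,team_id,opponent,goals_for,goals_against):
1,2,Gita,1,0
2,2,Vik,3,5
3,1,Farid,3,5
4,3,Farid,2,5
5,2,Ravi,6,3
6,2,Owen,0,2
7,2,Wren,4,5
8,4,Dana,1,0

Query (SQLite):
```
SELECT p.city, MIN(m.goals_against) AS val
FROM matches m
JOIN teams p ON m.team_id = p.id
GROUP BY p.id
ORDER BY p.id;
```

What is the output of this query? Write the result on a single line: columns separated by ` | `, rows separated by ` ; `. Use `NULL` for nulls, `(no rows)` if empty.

Join each matches row to its teams via team_id.
Group joined rows by teams.id; compute MIN(m.goals_against) per group.
  1: ids {3} → MIN(m.goals_against)=5
  2: ids {1, 2, 5, 6, 7} → MIN(m.goals_against)=0
  3: ids {4} → MIN(m.goals_against)=5
  4: ids {8} → MIN(m.goals_against)=0

Austin | 5 ; Izmir | 0 ; Quito | 5 ; Austin | 0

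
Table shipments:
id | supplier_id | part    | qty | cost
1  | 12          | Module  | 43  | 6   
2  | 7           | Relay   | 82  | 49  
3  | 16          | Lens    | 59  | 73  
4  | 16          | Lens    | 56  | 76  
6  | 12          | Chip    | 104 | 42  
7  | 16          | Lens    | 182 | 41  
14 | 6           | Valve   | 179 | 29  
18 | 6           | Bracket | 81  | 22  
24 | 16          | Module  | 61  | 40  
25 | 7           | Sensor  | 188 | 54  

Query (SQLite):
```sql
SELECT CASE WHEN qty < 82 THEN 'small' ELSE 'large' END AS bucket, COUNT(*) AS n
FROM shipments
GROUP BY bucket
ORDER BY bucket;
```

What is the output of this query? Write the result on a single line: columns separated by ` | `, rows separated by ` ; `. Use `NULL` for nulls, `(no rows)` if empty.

large | 5 ; small | 5

Bucket rows by qty < 82 → 'small' else 'large'; count each bucket.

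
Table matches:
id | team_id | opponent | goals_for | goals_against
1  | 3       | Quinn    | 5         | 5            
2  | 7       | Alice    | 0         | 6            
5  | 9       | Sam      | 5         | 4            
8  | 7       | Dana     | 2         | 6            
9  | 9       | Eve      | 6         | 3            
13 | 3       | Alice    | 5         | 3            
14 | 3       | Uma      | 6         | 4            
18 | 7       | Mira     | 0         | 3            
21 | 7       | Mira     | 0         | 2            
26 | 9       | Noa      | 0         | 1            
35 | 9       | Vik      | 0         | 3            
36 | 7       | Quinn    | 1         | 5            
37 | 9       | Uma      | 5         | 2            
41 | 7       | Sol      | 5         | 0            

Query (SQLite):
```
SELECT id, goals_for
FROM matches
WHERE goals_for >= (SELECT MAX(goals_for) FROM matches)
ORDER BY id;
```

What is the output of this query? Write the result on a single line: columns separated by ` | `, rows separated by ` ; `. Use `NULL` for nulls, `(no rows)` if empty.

9 | 6 ; 14 | 6

Scalar subquery: MAX(goals_for) over all matches rows = 6.
Keep rows where goals_for >= that value.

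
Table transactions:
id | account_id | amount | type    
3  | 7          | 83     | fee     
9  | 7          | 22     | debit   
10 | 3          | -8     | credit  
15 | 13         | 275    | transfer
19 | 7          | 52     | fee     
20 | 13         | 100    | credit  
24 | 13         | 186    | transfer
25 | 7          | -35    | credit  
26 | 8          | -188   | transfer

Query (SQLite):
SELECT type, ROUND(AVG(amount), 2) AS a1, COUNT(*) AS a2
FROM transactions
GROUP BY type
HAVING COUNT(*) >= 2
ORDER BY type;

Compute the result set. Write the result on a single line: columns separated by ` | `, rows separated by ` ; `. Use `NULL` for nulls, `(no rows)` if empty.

credit | 19 | 3 ; fee | 67.5 | 2 ; transfer | 91 | 3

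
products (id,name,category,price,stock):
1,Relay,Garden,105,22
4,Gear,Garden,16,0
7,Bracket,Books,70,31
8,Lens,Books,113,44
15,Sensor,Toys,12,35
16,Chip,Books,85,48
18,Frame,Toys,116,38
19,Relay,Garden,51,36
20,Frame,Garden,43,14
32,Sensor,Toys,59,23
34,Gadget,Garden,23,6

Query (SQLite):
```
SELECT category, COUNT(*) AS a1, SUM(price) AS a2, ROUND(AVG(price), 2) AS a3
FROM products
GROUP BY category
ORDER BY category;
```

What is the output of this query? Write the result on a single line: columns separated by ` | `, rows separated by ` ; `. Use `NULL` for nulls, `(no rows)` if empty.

Books | 3 | 268 | 89.33 ; Garden | 5 | 238 | 47.6 ; Toys | 3 | 187 | 62.33

Group products by category.
Per group compute: COUNT(*), SUM(price), ROUND(AVG(price), 2).
  Books: ids {7, 8, 16} → COUNT(*)=3, SUM(price)=268, ROUND(AVG(price), 2)=89.33
  Garden: ids {1, 4, 19, 20, 34} → COUNT(*)=5, SUM(price)=238, ROUND(AVG(price), 2)=47.6
  Toys: ids {15, 18, 32} → COUNT(*)=3, SUM(price)=187, ROUND(AVG(price), 2)=62.33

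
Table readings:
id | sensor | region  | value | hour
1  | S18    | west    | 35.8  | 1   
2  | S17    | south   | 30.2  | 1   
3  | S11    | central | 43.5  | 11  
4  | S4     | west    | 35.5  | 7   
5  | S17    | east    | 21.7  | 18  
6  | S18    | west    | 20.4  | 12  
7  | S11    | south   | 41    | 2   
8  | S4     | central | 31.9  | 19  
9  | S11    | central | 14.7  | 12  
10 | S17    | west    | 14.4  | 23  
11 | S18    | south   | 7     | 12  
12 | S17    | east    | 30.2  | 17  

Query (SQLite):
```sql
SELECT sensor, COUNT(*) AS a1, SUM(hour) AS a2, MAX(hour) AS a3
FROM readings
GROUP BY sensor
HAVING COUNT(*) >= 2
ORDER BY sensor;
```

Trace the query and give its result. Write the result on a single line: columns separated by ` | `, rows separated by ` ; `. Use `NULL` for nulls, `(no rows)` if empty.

Group readings by sensor.
Per group compute: COUNT(*), SUM(hour), MAX(hour).
HAVING: drop groups with fewer than 2 rows.
  S11: ids {3, 7, 9} → COUNT(*)=3, SUM(hour)=25, MAX(hour)=12
  S17: ids {2, 5, 10, 12} → COUNT(*)=4, SUM(hour)=59, MAX(hour)=23
  S18: ids {1, 6, 11} → COUNT(*)=3, SUM(hour)=25, MAX(hour)=12
  S4: ids {4, 8} → COUNT(*)=2, SUM(hour)=26, MAX(hour)=19

S11 | 3 | 25 | 12 ; S17 | 4 | 59 | 23 ; S18 | 3 | 25 | 12 ; S4 | 2 | 26 | 19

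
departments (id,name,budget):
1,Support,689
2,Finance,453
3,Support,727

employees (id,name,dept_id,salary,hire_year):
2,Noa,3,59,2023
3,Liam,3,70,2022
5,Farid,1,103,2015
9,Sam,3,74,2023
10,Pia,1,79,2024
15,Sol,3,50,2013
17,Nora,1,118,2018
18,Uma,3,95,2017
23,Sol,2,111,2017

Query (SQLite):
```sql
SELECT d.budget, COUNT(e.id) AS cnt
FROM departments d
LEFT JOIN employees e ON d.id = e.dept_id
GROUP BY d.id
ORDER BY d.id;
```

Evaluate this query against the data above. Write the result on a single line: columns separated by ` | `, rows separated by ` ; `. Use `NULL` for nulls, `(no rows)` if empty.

LEFT JOIN keeps every departments row; unmatched ones get NULL for employees columns.
Group by departments.id and compute COUNT(e.id). COUNT(col) of an all-NULL group is 0.
  1: ids {5, 10, 17} → COUNT(e.id)=3
  2: ids {23} → COUNT(e.id)=1
  3: ids {2, 3, 9, 15, 18} → COUNT(e.id)=5

689 | 3 ; 453 | 1 ; 727 | 5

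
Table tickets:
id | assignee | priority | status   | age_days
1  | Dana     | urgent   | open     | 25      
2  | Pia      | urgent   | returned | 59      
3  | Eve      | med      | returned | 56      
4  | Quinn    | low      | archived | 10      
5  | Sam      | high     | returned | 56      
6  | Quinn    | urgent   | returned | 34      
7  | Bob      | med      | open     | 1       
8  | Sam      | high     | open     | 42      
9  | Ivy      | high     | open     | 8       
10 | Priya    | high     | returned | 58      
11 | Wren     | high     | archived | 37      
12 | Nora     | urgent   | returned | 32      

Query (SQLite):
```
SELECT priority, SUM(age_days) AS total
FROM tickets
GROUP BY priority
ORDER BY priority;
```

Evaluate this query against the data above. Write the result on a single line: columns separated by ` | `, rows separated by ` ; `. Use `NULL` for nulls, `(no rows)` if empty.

high | 201 ; low | 10 ; med | 57 ; urgent | 150

Partition tickets by priority; compute SUM(age_days) within each group.
  high: ids {5, 8, 9, 10, 11} → SUM(age_days)=201
  low: ids {4} → SUM(age_days)=10
  med: ids {3, 7} → SUM(age_days)=57
  urgent: ids {1, 2, 6, 12} → SUM(age_days)=150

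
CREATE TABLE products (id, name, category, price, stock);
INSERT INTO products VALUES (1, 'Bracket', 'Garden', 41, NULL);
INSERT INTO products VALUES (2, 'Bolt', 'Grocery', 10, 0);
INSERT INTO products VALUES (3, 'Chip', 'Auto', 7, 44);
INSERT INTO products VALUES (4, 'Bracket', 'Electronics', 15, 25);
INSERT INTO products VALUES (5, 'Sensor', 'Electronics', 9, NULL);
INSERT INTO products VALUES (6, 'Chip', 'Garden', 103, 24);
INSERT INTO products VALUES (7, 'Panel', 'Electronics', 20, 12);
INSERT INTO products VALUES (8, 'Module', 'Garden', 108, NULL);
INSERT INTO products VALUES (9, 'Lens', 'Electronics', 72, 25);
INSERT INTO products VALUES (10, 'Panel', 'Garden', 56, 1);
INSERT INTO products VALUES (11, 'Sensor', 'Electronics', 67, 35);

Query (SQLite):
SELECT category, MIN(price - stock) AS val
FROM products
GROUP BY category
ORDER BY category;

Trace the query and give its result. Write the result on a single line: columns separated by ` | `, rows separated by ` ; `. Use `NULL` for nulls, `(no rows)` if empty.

Auto | -37 ; Electronics | -10 ; Garden | 55 ; Grocery | 10

For each row compute price - stock.
Group by category; take MIN of the expression per group.
  Auto: ids {3} → MIN(price - stock)=-37
  Electronics: ids {4, 5, 7, 9, 11} → MIN(price - stock)=-10
  Garden: ids {1, 6, 8, 10} → MIN(price - stock)=55
  Grocery: ids {2} → MIN(price - stock)=10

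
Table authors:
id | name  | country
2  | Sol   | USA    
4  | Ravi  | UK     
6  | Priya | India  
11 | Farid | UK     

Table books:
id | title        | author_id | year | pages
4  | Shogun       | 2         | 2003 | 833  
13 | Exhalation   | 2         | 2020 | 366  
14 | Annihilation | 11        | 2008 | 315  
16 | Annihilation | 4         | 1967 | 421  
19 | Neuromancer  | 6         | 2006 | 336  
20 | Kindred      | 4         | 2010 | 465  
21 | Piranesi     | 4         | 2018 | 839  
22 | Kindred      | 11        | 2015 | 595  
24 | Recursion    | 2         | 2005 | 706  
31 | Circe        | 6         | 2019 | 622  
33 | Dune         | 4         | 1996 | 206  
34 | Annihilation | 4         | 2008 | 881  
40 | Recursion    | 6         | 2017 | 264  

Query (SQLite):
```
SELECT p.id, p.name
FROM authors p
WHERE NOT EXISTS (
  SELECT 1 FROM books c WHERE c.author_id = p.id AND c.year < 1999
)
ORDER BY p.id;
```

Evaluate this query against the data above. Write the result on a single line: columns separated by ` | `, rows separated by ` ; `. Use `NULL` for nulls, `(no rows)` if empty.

For each authors row, check whether any books with matching author_id has year < 1999.
Keep rows where that is false.

2 | Sol ; 6 | Priya ; 11 | Farid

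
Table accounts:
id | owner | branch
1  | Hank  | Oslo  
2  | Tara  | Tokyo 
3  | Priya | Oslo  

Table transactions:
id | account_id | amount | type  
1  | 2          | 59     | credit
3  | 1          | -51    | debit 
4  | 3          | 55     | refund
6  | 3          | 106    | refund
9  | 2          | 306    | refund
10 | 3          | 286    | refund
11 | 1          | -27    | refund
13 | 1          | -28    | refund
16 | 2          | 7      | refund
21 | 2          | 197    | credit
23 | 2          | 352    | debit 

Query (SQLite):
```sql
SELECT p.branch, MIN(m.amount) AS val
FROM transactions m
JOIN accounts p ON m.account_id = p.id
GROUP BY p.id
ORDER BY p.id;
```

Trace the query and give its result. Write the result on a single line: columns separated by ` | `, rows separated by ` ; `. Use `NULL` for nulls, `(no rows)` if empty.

Oslo | -51 ; Tokyo | 7 ; Oslo | 55

Join each transactions row to its accounts via account_id.
Group joined rows by accounts.id; compute MIN(m.amount) per group.
  1: ids {3, 11, 13} → MIN(m.amount)=-51
  2: ids {1, 9, 16, 21, 23} → MIN(m.amount)=7
  3: ids {4, 6, 10} → MIN(m.amount)=55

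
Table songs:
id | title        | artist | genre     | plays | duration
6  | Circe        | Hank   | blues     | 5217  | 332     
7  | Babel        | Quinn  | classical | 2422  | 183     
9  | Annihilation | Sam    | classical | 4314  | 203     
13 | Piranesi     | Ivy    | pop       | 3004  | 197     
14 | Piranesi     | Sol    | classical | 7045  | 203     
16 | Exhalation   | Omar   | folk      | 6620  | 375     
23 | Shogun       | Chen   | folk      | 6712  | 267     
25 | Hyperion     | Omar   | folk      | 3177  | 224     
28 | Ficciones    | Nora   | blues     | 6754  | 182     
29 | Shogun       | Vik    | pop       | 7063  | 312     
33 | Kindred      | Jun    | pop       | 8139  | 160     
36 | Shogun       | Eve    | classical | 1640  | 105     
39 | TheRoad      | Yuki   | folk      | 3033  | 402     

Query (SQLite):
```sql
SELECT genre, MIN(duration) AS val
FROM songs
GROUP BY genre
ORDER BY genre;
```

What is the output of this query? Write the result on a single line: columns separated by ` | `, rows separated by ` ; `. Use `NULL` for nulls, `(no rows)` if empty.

blues | 182 ; classical | 105 ; folk | 224 ; pop | 160

Partition songs by genre; compute MIN(duration) within each group.
  blues: ids {6, 28} → MIN(duration)=182
  classical: ids {7, 9, 14, 36} → MIN(duration)=105
  folk: ids {16, 23, 25, 39} → MIN(duration)=224
  pop: ids {13, 29, 33} → MIN(duration)=160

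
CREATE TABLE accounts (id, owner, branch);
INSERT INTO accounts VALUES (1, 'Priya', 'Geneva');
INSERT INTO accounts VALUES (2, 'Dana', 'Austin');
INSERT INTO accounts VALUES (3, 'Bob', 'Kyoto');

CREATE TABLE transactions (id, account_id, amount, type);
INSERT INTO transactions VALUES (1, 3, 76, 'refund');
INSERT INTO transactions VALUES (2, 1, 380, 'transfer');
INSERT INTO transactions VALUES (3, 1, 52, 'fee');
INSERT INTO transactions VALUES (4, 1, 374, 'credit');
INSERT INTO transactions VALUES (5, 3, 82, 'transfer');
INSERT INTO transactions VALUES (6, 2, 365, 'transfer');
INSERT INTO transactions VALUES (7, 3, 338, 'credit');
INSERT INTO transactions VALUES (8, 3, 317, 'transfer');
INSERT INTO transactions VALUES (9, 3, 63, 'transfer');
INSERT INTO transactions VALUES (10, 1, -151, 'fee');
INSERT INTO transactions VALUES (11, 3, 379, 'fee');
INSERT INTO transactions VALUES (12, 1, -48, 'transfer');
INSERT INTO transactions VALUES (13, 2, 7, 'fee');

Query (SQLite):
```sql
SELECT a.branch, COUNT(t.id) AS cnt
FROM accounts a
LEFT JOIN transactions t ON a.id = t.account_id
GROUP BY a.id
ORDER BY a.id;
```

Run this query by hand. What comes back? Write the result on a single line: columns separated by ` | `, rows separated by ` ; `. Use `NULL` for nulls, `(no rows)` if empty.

LEFT JOIN keeps every accounts row; unmatched ones get NULL for transactions columns.
Group by accounts.id and compute COUNT(t.id). COUNT(col) of an all-NULL group is 0.
  1: ids {2, 3, 4, 10, 12} → COUNT(t.id)=5
  2: ids {6, 13} → COUNT(t.id)=2
  3: ids {1, 5, 7, 8, 9, 11} → COUNT(t.id)=6

Geneva | 5 ; Austin | 2 ; Kyoto | 6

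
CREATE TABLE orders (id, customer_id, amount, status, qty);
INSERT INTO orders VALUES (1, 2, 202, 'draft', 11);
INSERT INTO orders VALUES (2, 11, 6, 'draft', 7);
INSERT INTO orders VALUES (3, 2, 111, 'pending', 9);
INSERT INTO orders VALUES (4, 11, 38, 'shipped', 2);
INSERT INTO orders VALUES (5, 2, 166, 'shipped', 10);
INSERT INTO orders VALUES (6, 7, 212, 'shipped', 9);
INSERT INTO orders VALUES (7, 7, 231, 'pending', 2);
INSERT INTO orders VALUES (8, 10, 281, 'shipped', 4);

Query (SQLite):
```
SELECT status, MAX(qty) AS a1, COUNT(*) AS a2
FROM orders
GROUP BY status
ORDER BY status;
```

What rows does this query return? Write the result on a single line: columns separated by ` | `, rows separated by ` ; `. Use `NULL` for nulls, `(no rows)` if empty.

draft | 11 | 2 ; pending | 9 | 2 ; shipped | 10 | 4

Group orders by status.
Per group compute: MAX(qty), COUNT(*).
  draft: ids {1, 2} → MAX(qty)=11, COUNT(*)=2
  pending: ids {3, 7} → MAX(qty)=9, COUNT(*)=2
  shipped: ids {4, 5, 6, 8} → MAX(qty)=10, COUNT(*)=4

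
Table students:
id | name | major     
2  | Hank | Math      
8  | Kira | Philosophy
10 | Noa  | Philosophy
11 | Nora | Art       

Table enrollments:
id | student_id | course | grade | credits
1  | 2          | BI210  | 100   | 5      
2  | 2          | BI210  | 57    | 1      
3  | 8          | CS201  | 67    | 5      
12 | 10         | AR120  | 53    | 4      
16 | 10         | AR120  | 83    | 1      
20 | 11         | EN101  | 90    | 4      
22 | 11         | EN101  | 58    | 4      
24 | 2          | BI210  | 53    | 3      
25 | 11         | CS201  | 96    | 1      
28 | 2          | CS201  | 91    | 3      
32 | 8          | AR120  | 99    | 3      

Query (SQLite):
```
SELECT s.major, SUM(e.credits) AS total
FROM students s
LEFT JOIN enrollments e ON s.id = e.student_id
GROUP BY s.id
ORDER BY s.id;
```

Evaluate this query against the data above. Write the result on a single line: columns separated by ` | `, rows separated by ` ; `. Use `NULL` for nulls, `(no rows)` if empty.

LEFT JOIN keeps every students row; unmatched ones get NULL for enrollments columns.
Group by students.id and compute SUM(e.credits). SUM over an all-NULL group is NULL.
  2: ids {1, 2, 24, 28} → SUM(e.credits)=12
  8: ids {3, 32} → SUM(e.credits)=8
  10: ids {12, 16} → SUM(e.credits)=5
  11: ids {20, 22, 25} → SUM(e.credits)=9

Math | 12 ; Philosophy | 8 ; Philosophy | 5 ; Art | 9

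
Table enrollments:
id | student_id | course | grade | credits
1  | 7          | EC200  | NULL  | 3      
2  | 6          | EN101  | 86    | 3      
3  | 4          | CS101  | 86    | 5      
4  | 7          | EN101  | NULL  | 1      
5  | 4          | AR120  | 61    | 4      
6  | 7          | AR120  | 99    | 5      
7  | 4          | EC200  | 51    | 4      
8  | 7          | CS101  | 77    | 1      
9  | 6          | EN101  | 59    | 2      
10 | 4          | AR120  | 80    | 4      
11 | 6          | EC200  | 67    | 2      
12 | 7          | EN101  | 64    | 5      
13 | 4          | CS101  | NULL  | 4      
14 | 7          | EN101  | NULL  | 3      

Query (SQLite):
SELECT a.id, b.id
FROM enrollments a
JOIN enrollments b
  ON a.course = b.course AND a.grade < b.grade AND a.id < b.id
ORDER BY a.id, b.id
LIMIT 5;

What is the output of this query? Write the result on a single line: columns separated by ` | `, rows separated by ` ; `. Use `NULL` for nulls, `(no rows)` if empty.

5 | 6 ; 5 | 10 ; 7 | 11 ; 9 | 12

Pairs (a,b) with same course, a.grade < b.grade, a.id < b.id.
course groups: AR120:{5,6,10} CS101:{3,8,13} EC200:{1,7,11} EN101:{2,4,9,12,14}
Ordered by (a.id, b.id); first 5.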